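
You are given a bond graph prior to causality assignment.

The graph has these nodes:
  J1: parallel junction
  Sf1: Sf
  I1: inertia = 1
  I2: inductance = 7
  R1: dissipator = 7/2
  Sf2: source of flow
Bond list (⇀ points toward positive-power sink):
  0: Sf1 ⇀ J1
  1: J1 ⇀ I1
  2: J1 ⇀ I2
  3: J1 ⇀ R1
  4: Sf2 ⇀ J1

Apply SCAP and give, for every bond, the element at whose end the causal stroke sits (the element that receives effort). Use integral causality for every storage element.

β0 |Sf1  (source Sf1 imposes f)
β4 |Sf2  (Sf2 (Sf) sets flow on bond)
β1 |I1  (I1 outputs flow p/I1)
β2 |I2  (I2 integral (f out))
β3 |J1  (J1: last free bond brings effort in)

#0 stroke at Sf1
#1 stroke at I1
#2 stroke at I2
#3 stroke at J1
#4 stroke at Sf2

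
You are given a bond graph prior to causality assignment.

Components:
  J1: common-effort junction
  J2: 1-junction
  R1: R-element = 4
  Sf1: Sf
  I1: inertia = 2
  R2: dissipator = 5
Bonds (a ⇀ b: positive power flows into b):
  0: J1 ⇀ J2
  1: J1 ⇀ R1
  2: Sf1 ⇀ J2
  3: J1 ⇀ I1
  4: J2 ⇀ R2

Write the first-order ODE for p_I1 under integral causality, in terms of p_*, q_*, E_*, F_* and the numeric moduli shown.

dp_I1/dt = -4*F_Sf1 - 2*p_I1

β2 stroke→Sf1  (source Sf1 imposes f)
β0 stroke→J2  (J2 flow already set via bond 2)
β4 stroke→J2  (J2: bond 2 brought flow, rest push out)
β3 stroke→I1  (I1 outputs flow p/I1)
β1 stroke→J1  (closing 0-jn rule on J1)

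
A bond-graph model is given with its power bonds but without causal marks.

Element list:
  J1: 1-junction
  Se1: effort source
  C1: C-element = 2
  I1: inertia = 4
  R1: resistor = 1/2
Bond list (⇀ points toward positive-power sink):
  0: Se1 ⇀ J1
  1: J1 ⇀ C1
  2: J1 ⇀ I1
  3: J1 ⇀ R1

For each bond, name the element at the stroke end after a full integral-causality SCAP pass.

β0 |J1  (Se1: effort source, stroke at far end)
β1 |J1  (C1 outputs effort q/C1)
β2 |I1  (I1 outputs flow p/I1)
β3 |J1  (common-f at J1 fixed by 2)

bond 0 stroke at J1
bond 1 stroke at J1
bond 2 stroke at I1
bond 3 stroke at J1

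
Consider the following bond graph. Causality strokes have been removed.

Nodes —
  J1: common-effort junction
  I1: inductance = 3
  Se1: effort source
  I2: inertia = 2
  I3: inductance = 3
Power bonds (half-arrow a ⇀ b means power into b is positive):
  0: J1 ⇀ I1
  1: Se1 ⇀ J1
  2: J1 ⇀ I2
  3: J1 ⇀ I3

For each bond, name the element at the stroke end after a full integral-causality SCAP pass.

β1 |J1  (Se1 (Se) sets effort on bond)
β0 |I1  (common-e at J1 fixed by 1)
β2 |I2  (J1 effort already set via bond 1)
β3 |I3  (J1: bond 1 brought effort, rest push out)

β0 |I1
β1 |J1
β2 |I2
β3 |I3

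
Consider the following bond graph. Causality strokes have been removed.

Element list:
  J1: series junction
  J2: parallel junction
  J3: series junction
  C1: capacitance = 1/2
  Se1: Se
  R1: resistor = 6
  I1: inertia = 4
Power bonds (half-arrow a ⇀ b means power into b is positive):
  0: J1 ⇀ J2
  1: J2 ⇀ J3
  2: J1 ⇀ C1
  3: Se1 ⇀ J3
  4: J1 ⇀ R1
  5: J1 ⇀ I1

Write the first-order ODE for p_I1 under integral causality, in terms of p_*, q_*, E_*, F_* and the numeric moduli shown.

b3 stroke at J3  (Se1: effort source, stroke at far end)
b1 stroke at J2  (closing 1-jn rule on J3)
b0 stroke at J1  (common-e at J2 fixed by 1)
b2 stroke at J1  (C1: C, integral causality)
b5 stroke at I1  (I1 integral (f out))
b4 stroke at J1  (1-jn J1 has f-setter on 5)

dp_I1/dt = E_Se1 - 3*p_I1/2 - 2*q_C1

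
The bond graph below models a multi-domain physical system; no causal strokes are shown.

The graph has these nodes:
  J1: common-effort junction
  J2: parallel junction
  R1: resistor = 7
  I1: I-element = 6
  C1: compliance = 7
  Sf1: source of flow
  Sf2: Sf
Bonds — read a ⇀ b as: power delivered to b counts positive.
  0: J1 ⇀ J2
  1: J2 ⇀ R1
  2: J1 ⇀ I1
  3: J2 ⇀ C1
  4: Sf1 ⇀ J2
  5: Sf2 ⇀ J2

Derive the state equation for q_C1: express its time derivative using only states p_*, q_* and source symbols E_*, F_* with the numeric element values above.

dq_C1/dt = F_Sf1 + F_Sf2 - p_I1/6 - q_C1/49

#4 →Sf1  (Sf1: flow source, stroke at near end)
#5 →Sf2  (Sf2 fixes flow; stroke at Sf2)
#2 →I1  (I1 integral (f out))
#0 →J1  (only one effort-in slot at J1)
#3 →J2  (C1 integral (e out))
#1 →R1  (common-e at J2 fixed by 3)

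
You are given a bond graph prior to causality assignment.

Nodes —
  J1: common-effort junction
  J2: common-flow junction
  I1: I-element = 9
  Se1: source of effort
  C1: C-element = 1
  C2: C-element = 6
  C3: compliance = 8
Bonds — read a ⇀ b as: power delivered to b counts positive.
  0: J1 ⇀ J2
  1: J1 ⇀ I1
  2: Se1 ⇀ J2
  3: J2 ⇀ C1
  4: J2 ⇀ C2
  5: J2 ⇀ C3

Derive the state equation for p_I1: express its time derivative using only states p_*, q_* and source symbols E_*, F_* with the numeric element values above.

#2 |J2  (source Se1 imposes e)
#1 |I1  (I1 outputs flow p/I1)
#0 |J1  (only one effort-in slot at J1)
#3 |J2  (J2 flow already set via bond 0)
#4 |J2  (1-jn J2 has f-setter on 0)
#5 |J2  (common-f at J2 fixed by 0)

dp_I1/dt = -E_Se1 + q_C1 + q_C2/6 + q_C3/8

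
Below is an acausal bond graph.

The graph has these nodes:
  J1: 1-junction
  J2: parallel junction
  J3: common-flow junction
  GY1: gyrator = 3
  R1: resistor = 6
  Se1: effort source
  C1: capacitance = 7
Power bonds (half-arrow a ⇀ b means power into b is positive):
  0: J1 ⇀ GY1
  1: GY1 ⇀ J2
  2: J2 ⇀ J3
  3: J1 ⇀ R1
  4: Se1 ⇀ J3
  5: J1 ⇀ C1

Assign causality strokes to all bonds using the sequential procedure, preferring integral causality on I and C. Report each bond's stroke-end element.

#0 stroke→GY1
#1 stroke→GY1
#2 stroke→J2
#3 stroke→J1
#4 stroke→J3
#5 stroke→J1

bond 4 stroke at J3  (Se1: effort source, stroke at far end)
bond 2 stroke at J2  (J3 needs exactly one f-in)
bond 1 stroke at GY1  (0-jn J2 has e-setter on 2)
bond 0 stroke at GY1  (GY GY1: same side as bond 1)
bond 3 stroke at J1  (J1: bond 0 brought flow, rest push out)
bond 5 stroke at J1  (J1 flow already set via bond 0)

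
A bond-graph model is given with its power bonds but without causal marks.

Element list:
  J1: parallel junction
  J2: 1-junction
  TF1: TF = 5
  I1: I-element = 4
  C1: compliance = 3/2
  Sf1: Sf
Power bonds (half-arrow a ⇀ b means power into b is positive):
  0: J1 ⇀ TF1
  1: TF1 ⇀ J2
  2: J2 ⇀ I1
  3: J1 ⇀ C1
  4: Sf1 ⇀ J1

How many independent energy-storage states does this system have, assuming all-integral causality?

#4 stroke at Sf1  (source Sf1 imposes f)
#2 stroke at I1  (I1 outputs flow p/I1)
#1 stroke at J2  (1-jn J2 has f-setter on 2)
#0 stroke at TF1  (TF TF1: opposite of bond 1)
#3 stroke at J1  (only one effort-in slot at J1)

2  (C1, I1 all integral)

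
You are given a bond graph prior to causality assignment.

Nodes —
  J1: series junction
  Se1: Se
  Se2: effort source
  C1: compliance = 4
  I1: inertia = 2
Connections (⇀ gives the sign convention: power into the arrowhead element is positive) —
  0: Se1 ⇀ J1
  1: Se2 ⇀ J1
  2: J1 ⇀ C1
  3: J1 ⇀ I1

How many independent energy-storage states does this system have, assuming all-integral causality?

2  (C1, I1 all integral)

b0 |J1  (source Se1 imposes e)
b1 |J1  (source Se2 imposes e)
b2 |J1  (C1: C, integral causality)
b3 |I1  (J1: last free bond brings flow in)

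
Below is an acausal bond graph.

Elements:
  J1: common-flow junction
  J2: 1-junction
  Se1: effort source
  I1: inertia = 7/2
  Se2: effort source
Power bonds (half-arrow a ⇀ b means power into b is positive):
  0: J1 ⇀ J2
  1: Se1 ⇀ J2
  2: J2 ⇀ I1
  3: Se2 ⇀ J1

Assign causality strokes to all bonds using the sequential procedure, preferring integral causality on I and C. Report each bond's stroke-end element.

#0 stroke at J2
#1 stroke at J2
#2 stroke at I1
#3 stroke at J1

β1 stroke→J2  (Se1 fixes effort; stroke away)
β3 stroke→J1  (Se2 (Se) sets effort on bond)
β0 stroke→J2  (closing 1-jn rule on J1)
β2 stroke→I1  (only one flow-in slot at J2)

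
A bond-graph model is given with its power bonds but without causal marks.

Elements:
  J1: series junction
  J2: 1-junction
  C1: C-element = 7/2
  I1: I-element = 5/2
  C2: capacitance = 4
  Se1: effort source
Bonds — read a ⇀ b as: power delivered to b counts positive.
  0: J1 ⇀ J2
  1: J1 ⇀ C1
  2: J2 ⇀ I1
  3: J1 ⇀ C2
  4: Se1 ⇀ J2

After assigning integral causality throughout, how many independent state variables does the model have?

3  (C1, C2, I1 all integral)

#4 stroke at J2  (source Se1 imposes e)
#1 stroke at J1  (C1: C, integral causality)
#2 stroke at I1  (I1: I, integral causality)
#0 stroke at J2  (1-jn J2 has f-setter on 2)
#3 stroke at J1  (J1: bond 0 brought flow, rest push out)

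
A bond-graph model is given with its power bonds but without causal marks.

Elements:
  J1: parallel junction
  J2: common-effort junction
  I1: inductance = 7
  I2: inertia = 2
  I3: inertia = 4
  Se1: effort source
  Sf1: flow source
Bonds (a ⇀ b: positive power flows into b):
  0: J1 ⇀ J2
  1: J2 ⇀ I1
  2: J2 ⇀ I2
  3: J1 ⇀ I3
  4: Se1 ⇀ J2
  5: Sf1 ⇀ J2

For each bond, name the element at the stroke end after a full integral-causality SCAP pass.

#0 |J1
#1 |I1
#2 |I2
#3 |I3
#4 |J2
#5 |Sf1

bond 4 stroke at J2  (source Se1 imposes e)
bond 5 stroke at Sf1  (Sf1 (Sf) sets flow on bond)
bond 0 stroke at J1  (J2 effort already set via bond 4)
bond 1 stroke at I1  (J2 effort already set via bond 4)
bond 2 stroke at I2  (J2: bond 4 brought effort, rest push out)
bond 3 stroke at I3  (J1: bond 0 brought effort, rest push out)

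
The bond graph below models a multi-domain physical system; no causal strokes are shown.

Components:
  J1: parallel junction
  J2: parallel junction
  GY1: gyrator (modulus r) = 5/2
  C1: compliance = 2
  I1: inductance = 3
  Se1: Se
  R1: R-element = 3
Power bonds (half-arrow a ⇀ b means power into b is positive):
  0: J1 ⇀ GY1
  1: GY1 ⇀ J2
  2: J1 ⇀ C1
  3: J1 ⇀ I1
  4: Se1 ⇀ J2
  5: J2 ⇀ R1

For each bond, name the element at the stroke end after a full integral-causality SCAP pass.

β0 |GY1
β1 |GY1
β2 |J1
β3 |I1
β4 |J2
β5 |R1

bond 4 |J2  (source Se1 imposes e)
bond 1 |GY1  (J2 effort already set via bond 4)
bond 5 |R1  (J2 effort already set via bond 4)
bond 0 |GY1  (through GY1, causality inverts; strokes same side of GY1)
bond 2 |J1  (C1 integral (e out))
bond 3 |I1  (J1: bond 2 brought effort, rest push out)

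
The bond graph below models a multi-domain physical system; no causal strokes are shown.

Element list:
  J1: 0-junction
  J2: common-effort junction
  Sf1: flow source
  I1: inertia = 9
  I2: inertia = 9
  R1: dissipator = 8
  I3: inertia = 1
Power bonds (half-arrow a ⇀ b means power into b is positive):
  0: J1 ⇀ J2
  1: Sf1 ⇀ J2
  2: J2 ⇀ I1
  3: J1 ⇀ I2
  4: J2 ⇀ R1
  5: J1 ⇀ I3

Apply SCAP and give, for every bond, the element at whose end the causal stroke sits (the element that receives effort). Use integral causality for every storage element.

bond 1 stroke at Sf1  (source Sf1 imposes f)
bond 2 stroke at I1  (I1 outputs flow p/I1)
bond 3 stroke at I2  (I2 outputs flow p/I2)
bond 5 stroke at I3  (I3: I, integral causality)
bond 0 stroke at J1  (J1 needs exactly one e-in)
bond 4 stroke at J2  (closing 0-jn rule on J2)

β0 →J1
β1 →Sf1
β2 →I1
β3 →I2
β4 →J2
β5 →I3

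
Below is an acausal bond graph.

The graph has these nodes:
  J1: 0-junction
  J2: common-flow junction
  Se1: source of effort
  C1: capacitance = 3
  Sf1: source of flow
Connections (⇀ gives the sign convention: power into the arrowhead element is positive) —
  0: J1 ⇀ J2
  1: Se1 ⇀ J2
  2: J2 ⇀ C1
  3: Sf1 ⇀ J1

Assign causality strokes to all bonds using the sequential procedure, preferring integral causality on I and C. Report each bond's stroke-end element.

β0 stroke at J1
β1 stroke at J2
β2 stroke at J2
β3 stroke at Sf1

bond 1 stroke→J2  (Se1 fixes effort; stroke away)
bond 3 stroke→Sf1  (Sf1: flow source, stroke at near end)
bond 0 stroke→J1  (J1 needs exactly one e-in)
bond 2 stroke→J2  (J2: bond 0 brought flow, rest push out)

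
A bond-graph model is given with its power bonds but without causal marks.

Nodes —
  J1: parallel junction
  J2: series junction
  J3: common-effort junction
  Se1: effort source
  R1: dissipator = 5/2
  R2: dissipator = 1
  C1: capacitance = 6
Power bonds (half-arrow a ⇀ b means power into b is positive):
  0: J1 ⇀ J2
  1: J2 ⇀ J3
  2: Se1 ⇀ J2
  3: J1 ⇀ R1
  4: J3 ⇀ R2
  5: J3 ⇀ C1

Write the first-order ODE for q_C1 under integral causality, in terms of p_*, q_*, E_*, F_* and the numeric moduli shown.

β2 stroke at J2  (source Se1 imposes e)
β5 stroke at J3  (prefer integral on C1)
β1 stroke at J2  (0-jn J3 has e-setter on 5)
β4 stroke at R2  (common-e at J3 fixed by 5)
β0 stroke at J1  (J2: last free bond brings flow in)
β3 stroke at R1  (J1 effort already set via bond 0)

dq_C1/dt = 2*E_Se1/5 - 7*q_C1/30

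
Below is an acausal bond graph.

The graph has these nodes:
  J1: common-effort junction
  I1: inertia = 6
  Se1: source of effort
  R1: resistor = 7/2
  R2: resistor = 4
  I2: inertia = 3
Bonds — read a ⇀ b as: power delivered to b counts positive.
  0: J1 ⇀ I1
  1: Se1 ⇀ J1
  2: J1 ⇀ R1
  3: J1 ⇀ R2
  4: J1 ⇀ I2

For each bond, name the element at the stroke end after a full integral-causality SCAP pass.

bond 0 stroke→I1
bond 1 stroke→J1
bond 2 stroke→R1
bond 3 stroke→R2
bond 4 stroke→I2

#1 stroke→J1  (source Se1 imposes e)
#0 stroke→I1  (0-jn J1 has e-setter on 1)
#2 stroke→R1  (J1: bond 1 brought effort, rest push out)
#3 stroke→R2  (0-jn J1 has e-setter on 1)
#4 stroke→I2  (0-jn J1 has e-setter on 1)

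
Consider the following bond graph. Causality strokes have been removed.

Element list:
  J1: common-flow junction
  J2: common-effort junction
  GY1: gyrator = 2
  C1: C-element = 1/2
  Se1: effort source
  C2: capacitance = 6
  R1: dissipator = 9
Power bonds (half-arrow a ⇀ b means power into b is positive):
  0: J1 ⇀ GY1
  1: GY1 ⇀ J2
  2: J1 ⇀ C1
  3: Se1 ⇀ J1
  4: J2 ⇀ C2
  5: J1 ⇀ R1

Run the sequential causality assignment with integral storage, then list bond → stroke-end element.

b3 stroke at J1  (source Se1 imposes e)
b2 stroke at J1  (C1 integral (e out))
b4 stroke at J2  (C2 outputs effort q/C2)
b1 stroke at GY1  (common-e at J2 fixed by 4)
b0 stroke at GY1  (GY1: gyrator matches bond 1)
b5 stroke at J1  (1-jn J1 has f-setter on 0)

b0 →GY1
b1 →GY1
b2 →J1
b3 →J1
b4 →J2
b5 →J1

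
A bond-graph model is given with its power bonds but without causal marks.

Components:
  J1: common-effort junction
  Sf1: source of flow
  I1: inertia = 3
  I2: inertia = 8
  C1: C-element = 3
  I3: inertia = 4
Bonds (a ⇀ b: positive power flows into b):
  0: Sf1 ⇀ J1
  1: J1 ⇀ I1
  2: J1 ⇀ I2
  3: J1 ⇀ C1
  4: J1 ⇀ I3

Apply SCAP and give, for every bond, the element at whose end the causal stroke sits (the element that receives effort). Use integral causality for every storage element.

#0 →Sf1
#1 →I1
#2 →I2
#3 →J1
#4 →I3

bond 0 stroke at Sf1  (Sf1 (Sf) sets flow on bond)
bond 1 stroke at I1  (prefer integral on I1)
bond 2 stroke at I2  (I2 outputs flow p/I2)
bond 3 stroke at J1  (C1: C, integral causality)
bond 4 stroke at I3  (0-jn J1 has e-setter on 3)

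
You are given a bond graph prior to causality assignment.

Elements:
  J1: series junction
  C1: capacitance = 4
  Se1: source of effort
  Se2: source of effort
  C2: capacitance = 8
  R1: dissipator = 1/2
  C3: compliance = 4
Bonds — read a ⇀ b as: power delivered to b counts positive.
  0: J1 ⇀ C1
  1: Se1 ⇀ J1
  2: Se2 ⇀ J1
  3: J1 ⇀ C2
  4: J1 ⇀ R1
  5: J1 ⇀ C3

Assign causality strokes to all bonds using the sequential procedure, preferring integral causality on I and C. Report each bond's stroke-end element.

b1 |J1  (source Se1 imposes e)
b2 |J1  (Se2 (Se) sets effort on bond)
b0 |J1  (C1 integral (e out))
b3 |J1  (C2: C, integral causality)
b5 |J1  (prefer integral on C3)
b4 |R1  (closing 1-jn rule on J1)

β0 stroke→J1
β1 stroke→J1
β2 stroke→J1
β3 stroke→J1
β4 stroke→R1
β5 stroke→J1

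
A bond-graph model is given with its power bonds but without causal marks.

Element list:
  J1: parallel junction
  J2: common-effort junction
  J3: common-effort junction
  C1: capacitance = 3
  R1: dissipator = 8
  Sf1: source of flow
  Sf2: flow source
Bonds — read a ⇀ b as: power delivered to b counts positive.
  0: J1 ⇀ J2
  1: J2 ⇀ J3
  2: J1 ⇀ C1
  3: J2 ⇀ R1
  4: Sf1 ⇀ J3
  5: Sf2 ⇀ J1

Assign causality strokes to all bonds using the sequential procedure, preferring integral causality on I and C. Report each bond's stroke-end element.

#0 |J2
#1 |J3
#2 |J1
#3 |R1
#4 |Sf1
#5 |Sf2

#4 |Sf1  (source Sf1 imposes f)
#5 |Sf2  (source Sf2 imposes f)
#1 |J3  (closing 0-jn rule on J3)
#2 |J1  (prefer integral on C1)
#0 |J2  (J1: bond 2 brought effort, rest push out)
#3 |R1  (common-e at J2 fixed by 0)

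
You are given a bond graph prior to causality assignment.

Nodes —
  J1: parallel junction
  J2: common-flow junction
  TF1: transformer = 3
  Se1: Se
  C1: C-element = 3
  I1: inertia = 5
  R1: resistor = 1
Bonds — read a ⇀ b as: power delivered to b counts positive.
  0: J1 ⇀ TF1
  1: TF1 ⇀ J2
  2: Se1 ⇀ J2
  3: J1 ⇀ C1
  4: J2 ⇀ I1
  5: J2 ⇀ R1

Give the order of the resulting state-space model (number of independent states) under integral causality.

2  (C1, I1 all integral)

#2 stroke at J2  (Se1: effort source, stroke at far end)
#3 stroke at J1  (C1: C, integral causality)
#0 stroke at TF1  (J1: bond 3 brought effort, rest push out)
#1 stroke at J2  (TF1 one-in-one-out from 0)
#4 stroke at I1  (I1: I, integral causality)
#5 stroke at J2  (J2: bond 4 brought flow, rest push out)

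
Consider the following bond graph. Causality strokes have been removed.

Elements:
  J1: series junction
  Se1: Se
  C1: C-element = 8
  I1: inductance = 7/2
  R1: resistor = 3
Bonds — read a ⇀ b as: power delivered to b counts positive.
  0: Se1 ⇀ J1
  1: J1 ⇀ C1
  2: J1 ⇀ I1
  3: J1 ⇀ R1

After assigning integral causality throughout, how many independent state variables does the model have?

bond 0 stroke→J1  (Se1 fixes effort; stroke away)
bond 1 stroke→J1  (C1 outputs effort q/C1)
bond 2 stroke→I1  (prefer integral on I1)
bond 3 stroke→J1  (J1 flow already set via bond 2)

2  (C1, I1 all integral)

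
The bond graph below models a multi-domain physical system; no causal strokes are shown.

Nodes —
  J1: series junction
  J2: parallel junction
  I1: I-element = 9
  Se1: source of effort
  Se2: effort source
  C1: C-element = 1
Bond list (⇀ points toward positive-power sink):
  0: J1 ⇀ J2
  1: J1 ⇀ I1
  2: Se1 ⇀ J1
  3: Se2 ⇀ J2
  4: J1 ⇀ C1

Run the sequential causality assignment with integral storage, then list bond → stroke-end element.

bond 0 →J1
bond 1 →I1
bond 2 →J1
bond 3 →J2
bond 4 →J1

β2 stroke at J1  (Se1: effort source, stroke at far end)
β3 stroke at J2  (Se2 (Se) sets effort on bond)
β0 stroke at J1  (J2: bond 3 brought effort, rest push out)
β1 stroke at I1  (I1 outputs flow p/I1)
β4 stroke at J1  (J1: bond 1 brought flow, rest push out)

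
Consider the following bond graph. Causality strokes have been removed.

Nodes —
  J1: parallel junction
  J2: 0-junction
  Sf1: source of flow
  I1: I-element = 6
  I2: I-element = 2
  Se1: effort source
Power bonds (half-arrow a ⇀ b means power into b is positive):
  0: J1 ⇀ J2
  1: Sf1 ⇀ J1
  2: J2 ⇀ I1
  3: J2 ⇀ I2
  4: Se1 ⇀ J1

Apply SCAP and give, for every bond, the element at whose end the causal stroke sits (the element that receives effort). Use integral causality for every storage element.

#0 stroke at J2
#1 stroke at Sf1
#2 stroke at I1
#3 stroke at I2
#4 stroke at J1

β1 stroke at Sf1  (Sf1: flow source, stroke at near end)
β4 stroke at J1  (source Se1 imposes e)
β0 stroke at J2  (J1: bond 4 brought effort, rest push out)
β2 stroke at I1  (common-e at J2 fixed by 0)
β3 stroke at I2  (J2 effort already set via bond 0)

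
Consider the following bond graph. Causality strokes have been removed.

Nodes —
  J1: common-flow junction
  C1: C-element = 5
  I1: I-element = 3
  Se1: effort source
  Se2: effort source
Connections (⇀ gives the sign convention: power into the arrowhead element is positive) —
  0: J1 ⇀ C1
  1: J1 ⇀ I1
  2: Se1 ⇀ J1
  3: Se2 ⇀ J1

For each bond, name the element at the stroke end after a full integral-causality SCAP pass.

β2 stroke at J1  (Se1: effort source, stroke at far end)
β3 stroke at J1  (source Se2 imposes e)
β0 stroke at J1  (C1 outputs effort q/C1)
β1 stroke at I1  (J1: last free bond brings flow in)

β0 stroke at J1
β1 stroke at I1
β2 stroke at J1
β3 stroke at J1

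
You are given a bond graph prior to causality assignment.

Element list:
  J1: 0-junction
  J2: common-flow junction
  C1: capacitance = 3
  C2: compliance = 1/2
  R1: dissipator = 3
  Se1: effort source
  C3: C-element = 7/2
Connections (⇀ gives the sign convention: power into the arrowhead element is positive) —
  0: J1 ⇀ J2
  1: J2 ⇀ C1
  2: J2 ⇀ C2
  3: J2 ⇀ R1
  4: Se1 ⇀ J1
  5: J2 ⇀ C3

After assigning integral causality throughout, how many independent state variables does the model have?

3  (C1, C2, C3 all integral)

#4 stroke→J1  (source Se1 imposes e)
#0 stroke→J2  (common-e at J1 fixed by 4)
#1 stroke→J2  (C1 outputs effort q/C1)
#2 stroke→J2  (C2: C, integral causality)
#5 stroke→J2  (C3 integral (e out))
#3 stroke→R1  (J2: last free bond brings flow in)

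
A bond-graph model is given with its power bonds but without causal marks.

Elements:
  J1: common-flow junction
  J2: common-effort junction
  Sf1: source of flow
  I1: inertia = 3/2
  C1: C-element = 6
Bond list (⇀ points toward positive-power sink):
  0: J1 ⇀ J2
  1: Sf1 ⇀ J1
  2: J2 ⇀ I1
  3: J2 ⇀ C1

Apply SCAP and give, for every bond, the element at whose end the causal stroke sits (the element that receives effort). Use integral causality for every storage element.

b1 |Sf1  (Sf1 (Sf) sets flow on bond)
b0 |J1  (J1 flow already set via bond 1)
b2 |I1  (I1: I, integral causality)
b3 |J2  (closing 0-jn rule on J2)

#0 →J1
#1 →Sf1
#2 →I1
#3 →J2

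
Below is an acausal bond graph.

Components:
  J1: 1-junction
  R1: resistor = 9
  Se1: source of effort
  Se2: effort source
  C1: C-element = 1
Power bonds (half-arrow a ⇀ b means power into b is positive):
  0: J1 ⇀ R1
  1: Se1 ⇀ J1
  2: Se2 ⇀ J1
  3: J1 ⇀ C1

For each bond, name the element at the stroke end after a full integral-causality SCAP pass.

#0 stroke→R1
#1 stroke→J1
#2 stroke→J1
#3 stroke→J1

b1 →J1  (source Se1 imposes e)
b2 →J1  (source Se2 imposes e)
b3 →J1  (C1: C, integral causality)
b0 →R1  (closing 1-jn rule on J1)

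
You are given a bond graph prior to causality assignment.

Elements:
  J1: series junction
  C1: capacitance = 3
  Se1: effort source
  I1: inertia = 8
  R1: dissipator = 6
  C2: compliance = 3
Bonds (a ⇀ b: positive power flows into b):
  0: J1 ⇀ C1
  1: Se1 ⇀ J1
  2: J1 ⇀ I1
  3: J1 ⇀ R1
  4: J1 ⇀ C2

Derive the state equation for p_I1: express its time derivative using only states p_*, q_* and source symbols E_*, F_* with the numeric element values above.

b1 stroke at J1  (Se1: effort source, stroke at far end)
b0 stroke at J1  (C1: C, integral causality)
b2 stroke at I1  (I1: I, integral causality)
b3 stroke at J1  (common-f at J1 fixed by 2)
b4 stroke at J1  (J1: bond 2 brought flow, rest push out)

dp_I1/dt = E_Se1 - 3*p_I1/4 - q_C1/3 - q_C2/3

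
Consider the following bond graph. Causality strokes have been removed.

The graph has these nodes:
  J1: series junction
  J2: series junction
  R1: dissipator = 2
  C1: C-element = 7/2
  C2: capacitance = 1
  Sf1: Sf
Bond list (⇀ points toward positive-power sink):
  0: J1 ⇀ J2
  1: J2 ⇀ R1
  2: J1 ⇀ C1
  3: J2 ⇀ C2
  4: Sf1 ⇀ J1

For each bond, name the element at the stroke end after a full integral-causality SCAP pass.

bond 0 |J1
bond 1 |J2
bond 2 |J1
bond 3 |J2
bond 4 |Sf1

β4 stroke→Sf1  (source Sf1 imposes f)
β0 stroke→J1  (1-jn J1 has f-setter on 4)
β2 stroke→J1  (J1: bond 4 brought flow, rest push out)
β1 stroke→J2  (J2 flow already set via bond 0)
β3 stroke→J2  (1-jn J2 has f-setter on 0)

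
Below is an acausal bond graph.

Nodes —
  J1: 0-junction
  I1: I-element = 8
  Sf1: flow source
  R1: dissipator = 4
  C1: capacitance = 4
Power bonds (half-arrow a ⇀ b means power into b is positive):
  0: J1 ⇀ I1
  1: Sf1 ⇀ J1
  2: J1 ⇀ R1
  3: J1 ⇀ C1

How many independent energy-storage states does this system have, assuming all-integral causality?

2  (C1, I1 all integral)

bond 1 |Sf1  (source Sf1 imposes f)
bond 0 |I1  (prefer integral on I1)
bond 3 |J1  (prefer integral on C1)
bond 2 |R1  (common-e at J1 fixed by 3)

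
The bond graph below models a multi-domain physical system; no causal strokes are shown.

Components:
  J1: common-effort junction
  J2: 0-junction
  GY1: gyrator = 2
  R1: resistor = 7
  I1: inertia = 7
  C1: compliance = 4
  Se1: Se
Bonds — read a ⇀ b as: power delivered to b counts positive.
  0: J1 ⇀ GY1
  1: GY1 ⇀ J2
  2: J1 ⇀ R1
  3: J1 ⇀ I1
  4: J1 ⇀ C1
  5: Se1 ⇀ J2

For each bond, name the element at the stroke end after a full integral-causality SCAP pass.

b0 |GY1
b1 |GY1
b2 |R1
b3 |I1
b4 |J1
b5 |J2

#5 stroke at J2  (Se1 fixes effort; stroke away)
#1 stroke at GY1  (0-jn J2 has e-setter on 5)
#0 stroke at GY1  (GY1: gyrator matches bond 1)
#3 stroke at I1  (I1: I, integral causality)
#4 stroke at J1  (C1: C, integral causality)
#2 stroke at R1  (J1: bond 4 brought effort, rest push out)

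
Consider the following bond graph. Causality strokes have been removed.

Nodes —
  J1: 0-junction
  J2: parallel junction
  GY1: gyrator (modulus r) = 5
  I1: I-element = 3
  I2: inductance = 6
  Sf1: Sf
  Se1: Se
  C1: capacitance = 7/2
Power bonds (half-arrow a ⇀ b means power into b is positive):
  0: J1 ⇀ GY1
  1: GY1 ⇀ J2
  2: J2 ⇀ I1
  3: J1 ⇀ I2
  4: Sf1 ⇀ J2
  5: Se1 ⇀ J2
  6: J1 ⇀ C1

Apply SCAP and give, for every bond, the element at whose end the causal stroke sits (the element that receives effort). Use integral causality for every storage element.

#0 stroke at GY1
#1 stroke at GY1
#2 stroke at I1
#3 stroke at I2
#4 stroke at Sf1
#5 stroke at J2
#6 stroke at J1

b4 →Sf1  (source Sf1 imposes f)
b5 →J2  (source Se1 imposes e)
b1 →GY1  (J2: bond 5 brought effort, rest push out)
b2 →I1  (0-jn J2 has e-setter on 5)
b0 →GY1  (GY1: gyrator matches bond 1)
b3 →I2  (prefer integral on I2)
b6 →J1  (J1 needs exactly one e-in)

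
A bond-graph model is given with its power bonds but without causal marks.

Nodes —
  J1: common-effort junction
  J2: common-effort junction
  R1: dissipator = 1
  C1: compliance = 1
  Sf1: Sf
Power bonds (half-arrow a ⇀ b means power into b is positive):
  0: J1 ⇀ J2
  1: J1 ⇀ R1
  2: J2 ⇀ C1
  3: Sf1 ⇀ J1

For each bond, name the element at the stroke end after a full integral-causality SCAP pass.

b0 stroke at J1
b1 stroke at R1
b2 stroke at J2
b3 stroke at Sf1

β3 |Sf1  (Sf1 fixes flow; stroke at Sf1)
β2 |J2  (C1 outputs effort q/C1)
β0 |J1  (J2: bond 2 brought effort, rest push out)
β1 |R1  (J1: bond 0 brought effort, rest push out)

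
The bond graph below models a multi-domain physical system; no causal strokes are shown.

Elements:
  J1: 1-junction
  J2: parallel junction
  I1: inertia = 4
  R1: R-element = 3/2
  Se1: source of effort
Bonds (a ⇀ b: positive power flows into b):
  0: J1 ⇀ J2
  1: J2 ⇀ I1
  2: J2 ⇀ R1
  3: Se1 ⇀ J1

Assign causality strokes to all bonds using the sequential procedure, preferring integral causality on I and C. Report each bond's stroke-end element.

b0 stroke→J2
b1 stroke→I1
b2 stroke→R1
b3 stroke→J1

bond 3 |J1  (Se1: effort source, stroke at far end)
bond 0 |J2  (J1 needs exactly one f-in)
bond 1 |I1  (common-e at J2 fixed by 0)
bond 2 |R1  (0-jn J2 has e-setter on 0)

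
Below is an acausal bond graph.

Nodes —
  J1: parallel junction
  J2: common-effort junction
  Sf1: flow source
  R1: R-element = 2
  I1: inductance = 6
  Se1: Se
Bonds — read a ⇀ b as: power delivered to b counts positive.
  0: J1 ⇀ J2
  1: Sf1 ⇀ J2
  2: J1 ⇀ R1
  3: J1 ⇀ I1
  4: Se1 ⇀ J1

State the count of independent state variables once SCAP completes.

#1 |Sf1  (source Sf1 imposes f)
#4 |J1  (Se1 (Se) sets effort on bond)
#0 |J2  (J1: bond 4 brought effort, rest push out)
#2 |R1  (J1: bond 4 brought effort, rest push out)
#3 |I1  (0-jn J1 has e-setter on 4)

1  (I1 all integral)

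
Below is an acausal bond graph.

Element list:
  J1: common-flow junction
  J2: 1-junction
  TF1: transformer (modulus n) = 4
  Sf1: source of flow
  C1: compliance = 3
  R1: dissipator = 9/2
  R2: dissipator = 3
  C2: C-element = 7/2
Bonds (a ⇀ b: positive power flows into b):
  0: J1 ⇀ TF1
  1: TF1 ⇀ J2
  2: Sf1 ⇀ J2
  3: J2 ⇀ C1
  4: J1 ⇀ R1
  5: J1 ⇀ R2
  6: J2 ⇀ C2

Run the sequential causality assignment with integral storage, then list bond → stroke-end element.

b0 stroke at TF1
b1 stroke at J2
b2 stroke at Sf1
b3 stroke at J2
b4 stroke at J1
b5 stroke at J1
b6 stroke at J2

#2 stroke at Sf1  (Sf1: flow source, stroke at near end)
#1 stroke at J2  (1-jn J2 has f-setter on 2)
#3 stroke at J2  (J2 flow already set via bond 2)
#6 stroke at J2  (1-jn J2 has f-setter on 2)
#0 stroke at TF1  (TF1: transformer flips bond 1)
#4 stroke at J1  (1-jn J1 has f-setter on 0)
#5 stroke at J1  (J1 flow already set via bond 0)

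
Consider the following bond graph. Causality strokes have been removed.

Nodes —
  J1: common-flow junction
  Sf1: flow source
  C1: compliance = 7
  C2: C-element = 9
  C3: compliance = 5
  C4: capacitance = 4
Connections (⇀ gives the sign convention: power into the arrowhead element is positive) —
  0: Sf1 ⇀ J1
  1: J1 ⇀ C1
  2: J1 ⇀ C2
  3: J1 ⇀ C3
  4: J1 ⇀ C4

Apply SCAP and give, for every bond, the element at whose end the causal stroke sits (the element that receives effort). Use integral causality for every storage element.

β0 →Sf1  (Sf1 (Sf) sets flow on bond)
β1 →J1  (1-jn J1 has f-setter on 0)
β2 →J1  (1-jn J1 has f-setter on 0)
β3 →J1  (common-f at J1 fixed by 0)
β4 →J1  (J1: bond 0 brought flow, rest push out)

bond 0 |Sf1
bond 1 |J1
bond 2 |J1
bond 3 |J1
bond 4 |J1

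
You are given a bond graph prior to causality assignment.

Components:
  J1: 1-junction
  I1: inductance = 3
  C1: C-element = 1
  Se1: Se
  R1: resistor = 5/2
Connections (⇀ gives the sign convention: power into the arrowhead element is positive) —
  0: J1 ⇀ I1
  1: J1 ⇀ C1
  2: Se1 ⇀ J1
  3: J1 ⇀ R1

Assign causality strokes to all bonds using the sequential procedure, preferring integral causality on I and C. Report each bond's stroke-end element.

β0 stroke→I1
β1 stroke→J1
β2 stroke→J1
β3 stroke→J1

β2 stroke at J1  (Se1: effort source, stroke at far end)
β0 stroke at I1  (I1: I, integral causality)
β1 stroke at J1  (common-f at J1 fixed by 0)
β3 stroke at J1  (J1: bond 0 brought flow, rest push out)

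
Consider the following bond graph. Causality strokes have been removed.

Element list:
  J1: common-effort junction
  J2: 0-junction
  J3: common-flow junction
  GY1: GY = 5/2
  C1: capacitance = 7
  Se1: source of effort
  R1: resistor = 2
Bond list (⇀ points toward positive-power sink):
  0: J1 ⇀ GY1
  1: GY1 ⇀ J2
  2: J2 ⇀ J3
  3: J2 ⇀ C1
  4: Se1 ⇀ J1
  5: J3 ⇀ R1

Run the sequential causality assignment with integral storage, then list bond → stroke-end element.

bond 4 →J1  (Se1 (Se) sets effort on bond)
bond 0 →GY1  (J1 effort already set via bond 4)
bond 1 →GY1  (through GY1, causality inverts; strokes same side of GY1)
bond 3 →J2  (C1: C, integral causality)
bond 2 →J3  (common-e at J2 fixed by 3)
bond 5 →R1  (J3: last free bond brings flow in)

b0 stroke at GY1
b1 stroke at GY1
b2 stroke at J3
b3 stroke at J2
b4 stroke at J1
b5 stroke at R1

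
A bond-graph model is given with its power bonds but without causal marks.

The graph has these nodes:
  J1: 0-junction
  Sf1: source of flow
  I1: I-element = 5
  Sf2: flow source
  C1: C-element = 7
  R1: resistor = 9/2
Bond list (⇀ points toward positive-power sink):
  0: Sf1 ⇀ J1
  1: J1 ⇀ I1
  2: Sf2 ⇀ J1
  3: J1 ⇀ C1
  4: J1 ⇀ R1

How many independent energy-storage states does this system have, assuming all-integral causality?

β0 stroke→Sf1  (Sf1 (Sf) sets flow on bond)
β2 stroke→Sf2  (source Sf2 imposes f)
β1 stroke→I1  (prefer integral on I1)
β3 stroke→J1  (C1 outputs effort q/C1)
β4 stroke→R1  (common-e at J1 fixed by 3)

2  (C1, I1 all integral)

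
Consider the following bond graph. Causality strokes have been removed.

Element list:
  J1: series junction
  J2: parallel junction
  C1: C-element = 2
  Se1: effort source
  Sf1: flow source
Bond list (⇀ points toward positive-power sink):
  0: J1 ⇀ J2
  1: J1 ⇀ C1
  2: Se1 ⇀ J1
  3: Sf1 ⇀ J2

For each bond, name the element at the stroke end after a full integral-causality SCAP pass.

β2 stroke→J1  (Se1 fixes effort; stroke away)
β3 stroke→Sf1  (Sf1 fixes flow; stroke at Sf1)
β0 stroke→J2  (J2: last free bond brings effort in)
β1 stroke→J1  (common-f at J1 fixed by 0)

bond 0 |J2
bond 1 |J1
bond 2 |J1
bond 3 |Sf1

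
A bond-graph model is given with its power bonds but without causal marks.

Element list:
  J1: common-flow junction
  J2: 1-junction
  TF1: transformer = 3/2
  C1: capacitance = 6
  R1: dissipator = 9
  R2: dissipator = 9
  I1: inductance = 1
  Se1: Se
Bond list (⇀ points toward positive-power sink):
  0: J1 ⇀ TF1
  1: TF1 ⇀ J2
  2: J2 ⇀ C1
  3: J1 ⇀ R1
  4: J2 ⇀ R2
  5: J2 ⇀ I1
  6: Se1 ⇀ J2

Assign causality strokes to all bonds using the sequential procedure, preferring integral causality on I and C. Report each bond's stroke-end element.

β6 stroke at J2  (Se1: effort source, stroke at far end)
β2 stroke at J2  (prefer integral on C1)
β5 stroke at I1  (I1 outputs flow p/I1)
β1 stroke at J2  (J2: bond 5 brought flow, rest push out)
β4 stroke at J2  (J2 flow already set via bond 5)
β0 stroke at TF1  (TF1 one-in-one-out from 1)
β3 stroke at J1  (J1: bond 0 brought flow, rest push out)

β0 |TF1
β1 |J2
β2 |J2
β3 |J1
β4 |J2
β5 |I1
β6 |J2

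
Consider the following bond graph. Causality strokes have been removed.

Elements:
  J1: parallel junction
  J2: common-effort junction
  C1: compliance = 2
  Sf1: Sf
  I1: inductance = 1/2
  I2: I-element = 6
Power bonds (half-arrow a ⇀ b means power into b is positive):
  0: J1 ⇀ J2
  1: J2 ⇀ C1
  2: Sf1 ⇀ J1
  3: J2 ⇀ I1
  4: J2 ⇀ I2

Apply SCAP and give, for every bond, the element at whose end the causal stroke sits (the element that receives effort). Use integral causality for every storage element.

b2 stroke→Sf1  (Sf1 fixes flow; stroke at Sf1)
b0 stroke→J1  (J1 needs exactly one e-in)
b1 stroke→J2  (C1 outputs effort q/C1)
b3 stroke→I1  (common-e at J2 fixed by 1)
b4 stroke→I2  (J2 effort already set via bond 1)

bond 0 →J1
bond 1 →J2
bond 2 →Sf1
bond 3 →I1
bond 4 →I2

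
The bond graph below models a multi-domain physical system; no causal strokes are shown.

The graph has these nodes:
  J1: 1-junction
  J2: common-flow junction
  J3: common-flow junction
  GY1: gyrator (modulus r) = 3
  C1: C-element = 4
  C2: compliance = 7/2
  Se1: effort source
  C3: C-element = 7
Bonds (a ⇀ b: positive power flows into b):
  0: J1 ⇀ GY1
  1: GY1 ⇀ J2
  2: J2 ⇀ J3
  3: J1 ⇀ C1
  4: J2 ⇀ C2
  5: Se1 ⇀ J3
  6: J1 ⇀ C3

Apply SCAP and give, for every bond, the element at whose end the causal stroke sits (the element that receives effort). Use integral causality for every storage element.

bond 0 stroke→GY1
bond 1 stroke→GY1
bond 2 stroke→J2
bond 3 stroke→J1
bond 4 stroke→J2
bond 5 stroke→J3
bond 6 stroke→J1

#5 stroke→J3  (Se1: effort source, stroke at far end)
#2 stroke→J2  (only one flow-in slot at J3)
#3 stroke→J1  (prefer integral on C1)
#4 stroke→J2  (C2: C, integral causality)
#1 stroke→GY1  (J2 needs exactly one f-in)
#0 stroke→GY1  (GY GY1: same side as bond 1)
#6 stroke→J1  (J1 flow already set via bond 0)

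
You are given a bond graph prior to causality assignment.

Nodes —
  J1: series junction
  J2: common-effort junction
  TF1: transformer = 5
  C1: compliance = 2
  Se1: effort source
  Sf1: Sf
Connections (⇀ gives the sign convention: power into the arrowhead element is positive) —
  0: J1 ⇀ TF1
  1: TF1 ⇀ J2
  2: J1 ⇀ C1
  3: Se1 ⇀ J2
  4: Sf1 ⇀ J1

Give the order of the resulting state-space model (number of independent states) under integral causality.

1  (C1 all integral)

β3 stroke at J2  (Se1: effort source, stroke at far end)
β4 stroke at Sf1  (Sf1: flow source, stroke at near end)
β0 stroke at J1  (J1 flow already set via bond 4)
β2 stroke at J1  (J1: bond 4 brought flow, rest push out)
β1 stroke at TF1  (J2 effort already set via bond 3)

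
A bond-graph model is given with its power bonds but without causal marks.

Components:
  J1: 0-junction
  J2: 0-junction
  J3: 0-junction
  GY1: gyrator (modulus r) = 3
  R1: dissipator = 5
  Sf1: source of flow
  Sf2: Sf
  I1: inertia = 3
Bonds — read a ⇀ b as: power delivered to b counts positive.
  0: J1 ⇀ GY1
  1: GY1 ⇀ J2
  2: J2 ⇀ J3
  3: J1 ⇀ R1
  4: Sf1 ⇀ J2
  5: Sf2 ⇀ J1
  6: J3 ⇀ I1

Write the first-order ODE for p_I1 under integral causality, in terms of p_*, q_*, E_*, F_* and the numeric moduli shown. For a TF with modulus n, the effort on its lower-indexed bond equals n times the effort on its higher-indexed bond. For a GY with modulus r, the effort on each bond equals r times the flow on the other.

bond 4 →Sf1  (Sf1: flow source, stroke at near end)
bond 5 →Sf2  (source Sf2 imposes f)
bond 6 →I1  (prefer integral on I1)
bond 2 →J3  (closing 0-jn rule on J3)
bond 1 →J2  (closing 0-jn rule on J2)
bond 0 →J1  (GY GY1: same side as bond 1)
bond 3 →R1  (common-e at J1 fixed by 0)

dp_I1/dt = 9*F_Sf1/5 + 3*F_Sf2 - 3*p_I1/5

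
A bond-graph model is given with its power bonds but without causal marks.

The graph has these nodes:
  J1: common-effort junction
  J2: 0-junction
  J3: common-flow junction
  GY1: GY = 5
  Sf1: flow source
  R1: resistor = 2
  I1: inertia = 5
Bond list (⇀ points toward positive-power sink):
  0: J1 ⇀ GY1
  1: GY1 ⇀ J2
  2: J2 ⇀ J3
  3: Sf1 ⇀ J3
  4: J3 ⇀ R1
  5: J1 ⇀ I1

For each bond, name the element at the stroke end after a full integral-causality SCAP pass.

b3 |Sf1  (Sf1 (Sf) sets flow on bond)
b2 |J3  (1-jn J3 has f-setter on 3)
b4 |J3  (J3 flow already set via bond 3)
b1 |J2  (only one effort-in slot at J2)
b0 |J1  (GY1 both-in/both-out from 1)
b5 |I1  (J1 effort already set via bond 0)

β0 →J1
β1 →J2
β2 →J3
β3 →Sf1
β4 →J3
β5 →I1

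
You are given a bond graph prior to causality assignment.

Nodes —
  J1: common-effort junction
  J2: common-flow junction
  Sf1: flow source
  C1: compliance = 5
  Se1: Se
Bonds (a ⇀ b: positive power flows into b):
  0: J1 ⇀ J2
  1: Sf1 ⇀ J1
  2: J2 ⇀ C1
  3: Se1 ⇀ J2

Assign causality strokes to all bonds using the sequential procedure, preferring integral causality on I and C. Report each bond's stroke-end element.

β0 stroke at J1
β1 stroke at Sf1
β2 stroke at J2
β3 stroke at J2

β1 →Sf1  (Sf1 (Sf) sets flow on bond)
β3 →J2  (Se1: effort source, stroke at far end)
β0 →J1  (only one effort-in slot at J1)
β2 →J2  (1-jn J2 has f-setter on 0)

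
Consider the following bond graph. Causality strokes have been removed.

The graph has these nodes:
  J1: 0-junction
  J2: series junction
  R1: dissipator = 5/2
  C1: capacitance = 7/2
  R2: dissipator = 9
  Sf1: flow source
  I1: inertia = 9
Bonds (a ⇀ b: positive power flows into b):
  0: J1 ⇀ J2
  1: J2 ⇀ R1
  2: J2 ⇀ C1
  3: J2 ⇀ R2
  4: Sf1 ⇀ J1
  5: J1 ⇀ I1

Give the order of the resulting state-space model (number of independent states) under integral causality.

b4 stroke at Sf1  (source Sf1 imposes f)
b2 stroke at J2  (C1 integral (e out))
b5 stroke at I1  (I1 integral (f out))
b0 stroke at J1  (J1: last free bond brings effort in)
b1 stroke at J2  (J2: bond 0 brought flow, rest push out)
b3 stroke at J2  (J2 flow already set via bond 0)

2  (C1, I1 all integral)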